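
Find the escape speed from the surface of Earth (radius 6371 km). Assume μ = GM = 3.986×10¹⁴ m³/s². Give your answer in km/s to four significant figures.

r = R = 6.371×10⁶ m.
Escape speed v_esc = √(2μ/r) = √(2 × 3.986×10¹⁴ / 6.371×10⁶) = √(1.251×10⁸) = 11190 m/s.
= 11.19 km/s.

v_esc ≈ 11.19 km/s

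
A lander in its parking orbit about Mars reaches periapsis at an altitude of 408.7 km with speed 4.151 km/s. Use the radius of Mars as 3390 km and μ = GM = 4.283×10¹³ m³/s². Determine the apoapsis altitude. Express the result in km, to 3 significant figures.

r_p = 3390 + 408.7 = 3798.7 km = 3.799×10⁶ m.
Specific energy ε = v²/2 − μ/r = -2.660×10⁶ J/kg, so a = −μ/(2ε) = 8.052×10⁶ m.
The apsides satisfy r_p + r_a = 2a, so the apoapsis radius is 2a − r_p = 1.231×10⁷ m = 12306 km.
Apoapsis altitude = 12306 − 3390 = 8915.8 km.

apoapsis altitude ≈ 8920 km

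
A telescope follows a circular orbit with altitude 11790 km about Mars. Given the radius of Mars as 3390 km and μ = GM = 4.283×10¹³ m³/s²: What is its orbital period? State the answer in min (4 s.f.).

T ≈ 946.4 min

r = 3390 + 11790 = 15180 km = 1.5180×10⁷ m.
Kepler's third law: T = 2π√(r³/μ) = 2π√((1.518×10⁷)³ / 4.283×10¹³).
r³/μ = 8.167×10⁷ s², so T = 2π × 9.037×10³ = 5.678×10⁴ s.
Converting: 5.678×10⁴ s ÷ 60.00 = 946.4 min.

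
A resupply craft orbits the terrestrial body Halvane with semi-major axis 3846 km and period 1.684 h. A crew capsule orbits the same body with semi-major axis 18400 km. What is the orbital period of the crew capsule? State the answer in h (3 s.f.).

Kepler's third law: T² ∝ a³, so T₂ = T₁ (a₂/a₁)^(3/2).
a₂/a₁ = 4.784, (a₂/a₁)^(3/2) = 10.46.
T₂ = 1.684 × 10.46 = 17.62 h.

T₂ ≈ 17.6 h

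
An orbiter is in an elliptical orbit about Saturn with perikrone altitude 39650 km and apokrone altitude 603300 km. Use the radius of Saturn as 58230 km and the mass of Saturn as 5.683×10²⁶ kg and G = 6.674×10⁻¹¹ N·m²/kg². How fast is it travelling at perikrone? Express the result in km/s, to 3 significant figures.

v ≈ 26.0 km/s

μ = GM = 6.674×10⁻¹¹ × 5.683×10²⁶ = 3.793×10¹⁶ m³/s².
r_p = 58230 + 39650 = 97880 km = 9.7880×10⁷ m.
r_a = 58230 + 603300 = 661530 km = 6.6153×10⁸ m.
Semi-major axis a = (r_p + r_a)/2 = 3.7970×10⁵ km = 3.797×10⁸ m.
Vis-viva: v² = μ(2/r − 1/a) = 3.793×10¹⁶ × (2.043×10⁻⁸ − 2.634×10⁻⁹) = 6.751×10⁸ m²/s².
v = 25980 m/s = 25.98 km/s.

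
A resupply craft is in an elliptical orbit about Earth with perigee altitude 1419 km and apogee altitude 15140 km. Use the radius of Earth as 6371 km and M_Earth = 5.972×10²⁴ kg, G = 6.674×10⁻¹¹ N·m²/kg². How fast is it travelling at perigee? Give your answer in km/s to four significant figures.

v ≈ 8.667 km/s

μ = GM = 6.674×10⁻¹¹ × 5.972×10²⁴ = 3.986×10¹⁴ m³/s².
r_p = 6371 + 1419 = 7790.0 km = 7.7900×10⁶ m.
r_a = 6371 + 15140 = 21511 km = 2.1511×10⁷ m.
Semi-major axis a = (r_p + r_a)/2 = 14650 km = 1.465×10⁷ m.
Vis-viva: v² = μ(2/r − 1/a) = 3.986×10¹⁴ × (2.567×10⁻⁷ − 6.826×10⁻⁸) = 7.512×10⁷ m²/s².
v = 8667 m/s = 8.667 km/s.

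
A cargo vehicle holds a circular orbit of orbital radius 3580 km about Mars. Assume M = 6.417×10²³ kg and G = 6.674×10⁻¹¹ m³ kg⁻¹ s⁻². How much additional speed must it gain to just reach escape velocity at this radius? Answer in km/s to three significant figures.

μ = GM = 6.674×10⁻¹¹ × 6.417×10²³ = 4.283×10¹³ m³/s².
r = 3580 km = 3.580×10⁶ m.
Circular speed v_c = √(μ/r) = 3459 m/s.
Escape speed v_esc = √(2μ/r) = √2 × v_c = 4891 m/s.
Δv = v_esc − v_c = 1433 m/s = 1.433 km/s.

Δv ≈ 1.43 km/s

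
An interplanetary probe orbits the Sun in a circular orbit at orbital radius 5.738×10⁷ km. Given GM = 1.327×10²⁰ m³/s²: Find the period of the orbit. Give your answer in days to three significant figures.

r = 5.738×10⁷ km = 5.738×10¹⁰ m.
Kepler's third law: T = 2π√(r³/μ) = 2π√((5.738×10¹⁰)³ / 1.327×10²⁰).
r³/μ = 1.424×10¹² s², so T = 2π × 1.193×10⁶ = 7.497×10⁶ s.
Converting: 7.497×10⁶ s ÷ 86400 = 86.77 days.

T ≈ 86.8 days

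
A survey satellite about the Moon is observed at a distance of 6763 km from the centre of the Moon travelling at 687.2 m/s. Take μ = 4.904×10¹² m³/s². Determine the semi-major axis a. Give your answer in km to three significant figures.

r = 6.763×10⁶ m.
Vis-viva rearranged: 1/a = 2/r − v²/μ = 2.957×10⁻⁷ − 9.630×10⁻⁸ = 1.994×10⁻⁷ m⁻¹.
a = 5.014×10⁶ m = 5014.3 km.

a ≈ 5010 km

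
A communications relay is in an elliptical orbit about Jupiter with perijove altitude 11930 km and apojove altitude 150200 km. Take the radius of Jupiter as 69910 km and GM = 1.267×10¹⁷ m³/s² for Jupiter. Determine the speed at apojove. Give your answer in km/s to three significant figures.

v ≈ 17.7 km/s

r_p = 69910 + 11930 = 81840 km = 8.1840×10⁷ m.
r_a = 69910 + 150200 = 220110 km = 2.2011×10⁸ m.
Semi-major axis a = (r_p + r_a)/2 = 1.5098×10⁵ km = 1.510×10⁸ m.
Vis-viva: v² = μ(2/r − 1/a) = 1.267×10¹⁷ × (9.086×10⁻⁹ − 6.624×10⁻⁹) = 3.120×10⁸ m²/s².
v = 17660 m/s = 17.66 km/s.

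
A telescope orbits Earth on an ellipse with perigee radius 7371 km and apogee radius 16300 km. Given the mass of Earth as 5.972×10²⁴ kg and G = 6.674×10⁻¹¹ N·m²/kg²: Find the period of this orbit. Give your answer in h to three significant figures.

T ≈ 3.56 h

μ = GM = 6.674×10⁻¹¹ × 5.972×10²⁴ = 3.986×10¹⁴ m³/s².
Semi-major axis a = (r_p + r_a)/2 = (7371.0 + 16300)/2 = 11836 km = 1.184×10⁷ m.
By Kepler's third law T = 2π√(a³/μ) = 2π × 2.040×10³ = 1.281×10⁴ s.
= 3.560 h.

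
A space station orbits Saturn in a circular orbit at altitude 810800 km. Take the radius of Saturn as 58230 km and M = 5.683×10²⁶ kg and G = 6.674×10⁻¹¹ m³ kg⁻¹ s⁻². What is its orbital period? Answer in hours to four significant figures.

μ = GM = 6.674×10⁻¹¹ × 5.683×10²⁶ = 3.793×10¹⁶ m³/s².
r = 58230 + 810800 = 869030 km = 8.6903×10⁸ m.
Kepler's third law: T = 2π√(r³/μ) = 2π√((8.690×10⁸)³ / 3.793×10¹⁶).
r³/μ = 1.730×10¹⁰ s², so T = 2π × 1.315×10⁵ = 8.265×10⁵ s.
Converting: 8.265×10⁵ s ÷ 3600 = 229.6 hours.

T ≈ 229.6 hours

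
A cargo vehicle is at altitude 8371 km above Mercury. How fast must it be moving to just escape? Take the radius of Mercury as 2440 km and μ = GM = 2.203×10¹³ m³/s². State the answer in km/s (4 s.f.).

r = 2440 + 8371 = 10811 km = 1.0811×10⁷ m.
Escape speed v_esc = √(2μ/r) = √(2 × 2.203×10¹³ / 1.081×10⁷) = √(4.075×10⁶) = 2019 m/s.
= 2.019 km/s.

v_esc ≈ 2.019 km/s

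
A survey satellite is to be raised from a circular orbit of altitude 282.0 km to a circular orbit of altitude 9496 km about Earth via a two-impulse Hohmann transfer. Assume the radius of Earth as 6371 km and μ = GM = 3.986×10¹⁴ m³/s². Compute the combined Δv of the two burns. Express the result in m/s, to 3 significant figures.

Δv_total ≈ 2610 m/s

r₁ = 6371 + 282.0 = 6653.0 km = 6.6530×10⁶ m.
r₂ = 6371 + 9496 = 15867 km = 1.5867×10⁷ m.
Transfer ellipse a_t = (r₁ + r₂)/2 = 1.126×10⁷ m.
At r₁: circular v_c1 = √(μ/r₁) = 7740 m/s; transfer-perigee v_p = √[μ(2/r₁ − 1/a_t)] = 9188 m/s.
Δv₁ = v_p − v_c1 = 1448 m/s.
At r₂: circular v_c2 = √(μ/r₂) = 5012 m/s; transfer-apogee v_a = √[μ(2/r₂ − 1/a_t)] = 3853 m/s.
Δv₂ = v_c2 − v_a = 1159 m/s.
Total Δv = Δv₁ + Δv₂ = 2607 m/s.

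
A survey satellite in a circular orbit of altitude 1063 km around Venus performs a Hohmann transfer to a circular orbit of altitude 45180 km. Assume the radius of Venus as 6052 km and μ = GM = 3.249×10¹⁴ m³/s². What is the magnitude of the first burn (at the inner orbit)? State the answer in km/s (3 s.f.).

Δv ≈ 2.20 km/s

r₁ = 6052 + 1063 = 7115.0 km = 7.1150×10⁶ m.
r₂ = 6052 + 45180 = 51232 km = 5.1232×10⁷ m.
Transfer ellipse a_t = (r₁ + r₂)/2 = 2.917×10⁷ m.
At r₁: circular v_c1 = √(μ/r₁) = 6758 m/s; transfer-periapsis v_p = √[μ(2/r₁ − 1/a_t)] = 8955 m/s.
Δv₁ = v_p − v_c1 = 2197 m/s.
= 2.197 km/s.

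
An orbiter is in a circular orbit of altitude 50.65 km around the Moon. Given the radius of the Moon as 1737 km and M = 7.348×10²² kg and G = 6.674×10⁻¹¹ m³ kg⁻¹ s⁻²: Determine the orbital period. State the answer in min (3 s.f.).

μ = GM = 6.674×10⁻¹¹ × 7.348×10²² = 4.904×10¹² m³/s².
r = 1737 + 50.65 = 1787.7 km = 1.7876×10⁶ m.
Kepler's third law: T = 2π√(r³/μ) = 2π√((1.788×10⁶)³ / 4.904×10¹²).
r³/μ = 1.165×10⁶ s², so T = 2π × 1.079×10³ = 6.782×10³ s.
Converting: 6.782×10³ s ÷ 60.00 = 113.0 min.

T ≈ 113 min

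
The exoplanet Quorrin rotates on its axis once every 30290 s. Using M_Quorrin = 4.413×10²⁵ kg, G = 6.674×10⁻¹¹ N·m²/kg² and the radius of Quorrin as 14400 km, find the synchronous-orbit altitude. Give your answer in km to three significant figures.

μ = GM = 6.674×10⁻¹¹ × 4.413×10²⁵ = 2.945×10¹⁵ m³/s².
A synchronous orbit has period T, so by Kepler's third law a = (μT²/4π²)^(1/3).
μT²/4π² = 2.945×10¹⁵ × (3.029×10⁴)² / 39.48 = 6.845×10²² m³.
a = 4.091×10⁷ m = 40906 km.
Altitude h = a − R = 40906 − 14400 = 26506 km.

h_sync ≈ 26500 km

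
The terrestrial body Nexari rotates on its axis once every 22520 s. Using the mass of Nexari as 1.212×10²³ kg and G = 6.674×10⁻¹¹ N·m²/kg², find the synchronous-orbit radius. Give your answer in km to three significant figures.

r_sync ≈ 4700 km

μ = GM = 6.674×10⁻¹¹ × 1.212×10²³ = 8.089×10¹² m³/s².
A synchronous orbit has period T, so by Kepler's third law a = (μT²/4π²)^(1/3).
μT²/4π² = 8.089×10¹² × (2.252×10⁴)² / 39.48 = 1.039×10²⁰ m³.
a = 4.701×10⁶ m = 4701.3 km.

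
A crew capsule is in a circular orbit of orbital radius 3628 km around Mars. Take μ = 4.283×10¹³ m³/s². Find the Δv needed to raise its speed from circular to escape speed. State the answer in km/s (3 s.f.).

Δv ≈ 1.42 km/s

r = 3628 km = 3.628×10⁶ m.
Circular speed v_c = √(μ/r) = 3436 m/s.
Escape speed v_esc = √(2μ/r) = √2 × v_c = 4859 m/s.
Δv = v_esc − v_c = 1423 m/s = 1.423 km/s.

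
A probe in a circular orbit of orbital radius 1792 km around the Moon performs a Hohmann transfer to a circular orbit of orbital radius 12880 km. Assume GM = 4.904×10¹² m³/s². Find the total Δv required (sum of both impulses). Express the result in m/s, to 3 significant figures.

r₁ = 1792 km = 1.792×10⁶ m.
r₂ = 12880 km = 1.288×10⁷ m.
Transfer ellipse a_t = (r₁ + r₂)/2 = 7.336×10⁶ m.
At r₁: circular v_c1 = √(μ/r₁) = 1654 m/s; transfer-perilune v_p = √[μ(2/r₁ − 1/a_t)] = 2192 m/s.
Δv₁ = v_p − v_c1 = 537.7 m/s.
At r₂: circular v_c2 = √(μ/r₂) = 617.0 m/s; transfer-apolune v_a = √[μ(2/r₂ − 1/a_t)] = 305.0 m/s.
Δv₂ = v_c2 − v_a = 312.1 m/s.
Total Δv = Δv₁ + Δv₂ = 849.8 m/s.

Δv_total ≈ 850 m/s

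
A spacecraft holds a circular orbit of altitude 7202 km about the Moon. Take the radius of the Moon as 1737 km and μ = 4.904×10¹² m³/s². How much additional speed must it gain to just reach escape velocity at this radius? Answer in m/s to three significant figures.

Δv ≈ 307 m/s

r = 1737 + 7202 = 8939.0 km = 8.9390×10⁶ m.
Circular speed v_c = √(μ/r) = 740.7 m/s.
Escape speed v_esc = √(2μ/r) = √2 × v_c = 1047 m/s.
Δv = v_esc − v_c = 306.8 m/s.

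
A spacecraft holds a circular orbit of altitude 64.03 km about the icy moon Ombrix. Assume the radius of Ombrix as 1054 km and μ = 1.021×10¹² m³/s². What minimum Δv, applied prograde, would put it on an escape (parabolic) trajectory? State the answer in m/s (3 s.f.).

Δv ≈ 396 m/s

r = 1054 + 64.03 = 1118.0 km = 1.1180×10⁶ m.
Circular speed v_c = √(μ/r) = 955.6 m/s.
Escape speed v_esc = √(2μ/r) = √2 × v_c = 1351 m/s.
Δv = v_esc − v_c = 395.8 m/s.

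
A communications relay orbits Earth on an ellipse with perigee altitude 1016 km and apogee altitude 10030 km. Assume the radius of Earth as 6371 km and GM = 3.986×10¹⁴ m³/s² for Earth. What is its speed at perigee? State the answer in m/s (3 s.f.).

r_p = 6371 + 1016 = 7387.0 km = 7.3870×10⁶ m.
r_a = 6371 + 10030 = 16401 km = 1.6401×10⁷ m.
Semi-major axis a = (r_p + r_a)/2 = 11894 km = 1.189×10⁷ m.
Vis-viva: v² = μ(2/r − 1/a) = 3.986×10¹⁴ × (2.707×10⁻⁷ − 8.408×10⁻⁸) = 7.441×10⁷ m²/s².
v = 8626 m/s.

v ≈ 8630 m/s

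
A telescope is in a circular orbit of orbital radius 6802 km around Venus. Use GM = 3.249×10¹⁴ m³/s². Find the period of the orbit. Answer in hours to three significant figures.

T ≈ 1.72 hours

r = 6802 km = 6.802×10⁶ m.
Kepler's third law: T = 2π√(r³/μ) = 2π√((6.802×10⁶)³ / 3.249×10¹⁴).
r³/μ = 9.686×10⁵ s², so T = 2π × 9.842×10² = 6.184×10³ s.
Converting: 6.184×10³ s ÷ 3600 = 1.718 hours.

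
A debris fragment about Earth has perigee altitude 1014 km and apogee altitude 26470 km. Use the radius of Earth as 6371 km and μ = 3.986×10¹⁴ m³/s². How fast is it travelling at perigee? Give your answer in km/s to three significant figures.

r_p = 6371 + 1014 = 7385.0 km = 7.3850×10⁶ m.
r_a = 6371 + 26470 = 32841 km = 3.2841×10⁷ m.
Semi-major axis a = (r_p + r_a)/2 = 20113 km = 2.011×10⁷ m.
Vis-viva: v² = μ(2/r − 1/a) = 3.986×10¹⁴ × (2.708×10⁻⁷ − 4.972×10⁻⁸) = 8.813×10⁷ m²/s².
v = 9388 m/s = 9.388 km/s.

v ≈ 9.39 km/s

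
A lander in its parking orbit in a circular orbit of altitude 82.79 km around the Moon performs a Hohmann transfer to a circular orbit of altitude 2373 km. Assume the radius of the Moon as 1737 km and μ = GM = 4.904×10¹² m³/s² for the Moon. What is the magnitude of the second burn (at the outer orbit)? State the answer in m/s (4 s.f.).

r₁ = 1737 + 82.79 = 1819.8 km = 1.8198×10⁶ m.
r₂ = 1737 + 2373 = 4110.0 km = 4.1100×10⁶ m.
Transfer ellipse a_t = (r₁ + r₂)/2 = 2.965×10⁶ m.
At r₁: circular v_c1 = √(μ/r₁) = 1642 m/s; transfer-perilune v_p = √[μ(2/r₁ − 1/a_t)] = 1933 m/s.
At r₂: circular v_c2 = √(μ/r₂) = 1092 m/s; transfer-apolune v_a = √[μ(2/r₂ − 1/a_t)] = 855.8 m/s.
Δv₂ = v_c2 − v_a = 236.6 m/s.

Δv ≈ 236.6 m/s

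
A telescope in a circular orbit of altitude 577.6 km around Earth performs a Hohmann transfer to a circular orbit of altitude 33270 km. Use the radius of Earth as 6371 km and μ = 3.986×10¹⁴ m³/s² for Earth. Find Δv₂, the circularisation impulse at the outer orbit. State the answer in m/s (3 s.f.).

Δv ≈ 1440 m/s

r₁ = 6371 + 577.6 = 6948.6 km = 6.9486×10⁶ m.
r₂ = 6371 + 33270 = 39641 km = 3.9641×10⁷ m.
Transfer ellipse a_t = (r₁ + r₂)/2 = 2.329×10⁷ m.
At r₁: circular v_c1 = √(μ/r₁) = 7574 m/s; transfer-perigee v_p = √[μ(2/r₁ − 1/a_t)] = 9880 m/s.
At r₂: circular v_c2 = √(μ/r₂) = 3171 m/s; transfer-apogee v_a = √[μ(2/r₂ − 1/a_t)] = 1732 m/s.
Δv₂ = v_c2 − v_a = 1439 m/s.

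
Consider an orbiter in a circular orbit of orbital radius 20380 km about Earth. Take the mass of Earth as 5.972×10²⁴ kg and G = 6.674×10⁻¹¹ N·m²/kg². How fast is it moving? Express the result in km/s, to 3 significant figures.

μ = GM = 6.674×10⁻¹¹ × 5.972×10²⁴ = 3.986×10¹⁴ m³/s².
r = 20380 km = 2.038×10⁷ m.
For a circular orbit v = √(μ/r) = √(3.986×10¹⁴ / 2.038×10⁷) = √(1.956×10⁷) = 4422 m/s.
That is 4.422 km/s.

v ≈ 4.42 km/s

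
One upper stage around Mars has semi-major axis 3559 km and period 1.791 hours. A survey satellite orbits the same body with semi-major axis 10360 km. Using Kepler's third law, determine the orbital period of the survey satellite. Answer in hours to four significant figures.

Kepler's third law: T² ∝ a³, so T₂ = T₁ (a₂/a₁)^(3/2).
a₂/a₁ = 2.911, (a₂/a₁)^(3/2) = 4.966.
T₂ = 1.791 × 4.966 = 8.895 hours.

T₂ ≈ 8.895 hours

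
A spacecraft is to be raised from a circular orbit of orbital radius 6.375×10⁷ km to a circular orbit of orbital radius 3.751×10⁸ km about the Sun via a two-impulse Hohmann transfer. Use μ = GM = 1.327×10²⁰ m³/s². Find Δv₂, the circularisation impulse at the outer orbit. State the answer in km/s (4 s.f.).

Δv ≈ 8.671 km/s

r₁ = 6.375×10⁷ km = 6.375×10¹⁰ m.
r₂ = 3.751×10⁸ km = 3.751×10¹¹ m.
Transfer ellipse a_t = (r₁ + r₂)/2 = 2.194×10¹¹ m.
At r₁: circular v_c1 = √(μ/r₁) = 45620 m/s; transfer-perihelion v_p = √[μ(2/r₁ − 1/a_t)] = 59650 m/s.
At r₂: circular v_c2 = √(μ/r₂) = 18810 m/s; transfer-aphelion v_a = √[μ(2/r₂ − 1/a_t)] = 10140 m/s.
Δv₂ = v_c2 − v_a = 8671 m/s.
= 8.671 km/s.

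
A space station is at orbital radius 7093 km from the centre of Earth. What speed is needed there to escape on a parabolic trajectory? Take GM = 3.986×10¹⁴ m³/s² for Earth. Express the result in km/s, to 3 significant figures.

v_esc ≈ 10.6 km/s

r = 7093 km = 7.093×10⁶ m.
Escape speed v_esc = √(2μ/r) = √(2 × 3.986×10¹⁴ / 7.093×10⁶) = √(1.124×10⁸) = 10600 m/s.
= 10.60 km/s.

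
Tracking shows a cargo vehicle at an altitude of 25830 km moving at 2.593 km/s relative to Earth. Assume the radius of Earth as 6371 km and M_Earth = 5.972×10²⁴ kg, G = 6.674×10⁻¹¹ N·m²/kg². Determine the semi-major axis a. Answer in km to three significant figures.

a ≈ 22100 km

μ = GM = 6.674×10⁻¹¹ × 5.972×10²⁴ = 3.986×10¹⁴ m³/s².
r = 6371 + 25830 = 32201 km = 3.220×10⁷ m.
Specific orbital energy ε = v²/2 − μ/r = (2593)²/2 − 3.986×10¹⁴/3.220×10⁷ = -9.016×10⁶ J/kg.
Since ε = −μ/(2a), a = −μ/(2ε) = 2.210×10⁷ m = 22104 km.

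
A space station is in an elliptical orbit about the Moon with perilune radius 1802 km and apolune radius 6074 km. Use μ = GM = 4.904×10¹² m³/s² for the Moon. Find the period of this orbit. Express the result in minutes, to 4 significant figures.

T ≈ 369.5 minutes

Semi-major axis a = (r_p + r_a)/2 = (1802.0 + 6074.0)/2 = 3938.0 km = 3.938×10⁶ m.
By Kepler's third law T = 2π√(a³/μ) = 2π × 3.529×10³ = 2.217×10⁴ s.
= 369.5 minutes.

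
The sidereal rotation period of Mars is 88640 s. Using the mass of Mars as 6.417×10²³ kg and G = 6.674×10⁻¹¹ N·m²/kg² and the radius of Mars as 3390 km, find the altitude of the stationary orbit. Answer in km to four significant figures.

μ = GM = 6.674×10⁻¹¹ × 6.417×10²³ = 4.283×10¹³ m³/s².
A synchronous orbit has period T, so by Kepler's third law a = (μT²/4π²)^(1/3).
μT²/4π² = 4.283×10¹³ × (8.864×10⁴)² / 39.48 = 8.524×10²¹ m³.
a = 2.043×10⁷ m = 20427 km.
Altitude h = a − R = 20427 − 3390 = 17037 km.

h_sync ≈ 17040 km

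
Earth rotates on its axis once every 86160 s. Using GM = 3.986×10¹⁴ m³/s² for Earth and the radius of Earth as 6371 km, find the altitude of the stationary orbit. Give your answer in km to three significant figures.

h_sync ≈ 35800 km

A synchronous orbit has period T, so by Kepler's third law a = (μT²/4π²)^(1/3).
μT²/4π² = 3.986×10¹⁴ × (8.616×10⁴)² / 39.48 = 7.495×10²² m³.
a = 4.216×10⁷ m = 42163 km.
Altitude h = a − R = 42163 − 6371 = 35792 km.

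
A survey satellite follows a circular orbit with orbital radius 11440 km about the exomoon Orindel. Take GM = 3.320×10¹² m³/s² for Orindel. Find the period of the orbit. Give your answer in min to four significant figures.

r = 11440 km = 1.144×10⁷ m.
Kepler's third law: T = 2π√(r³/μ) = 2π√((1.144×10⁷)³ / 3.320×10¹²).
r³/μ = 4.510×10⁸ s², so T = 2π × 2.124×10⁴ = 1.334×10⁵ s.
Converting: 1.334×10⁵ s ÷ 60.00 = 2224 min.

T ≈ 2224 min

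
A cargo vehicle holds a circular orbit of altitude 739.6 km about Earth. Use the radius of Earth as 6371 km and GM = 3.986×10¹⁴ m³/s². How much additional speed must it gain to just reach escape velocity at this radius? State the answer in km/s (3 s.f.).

r = 6371 + 739.6 = 7110.6 km = 7.1106×10⁶ m.
Circular speed v_c = √(μ/r) = 7487 m/s.
Escape speed v_esc = √(2μ/r) = √2 × v_c = 10590 m/s.
Δv = v_esc − v_c = 3101 m/s = 3.101 km/s.

Δv ≈ 3.10 km/s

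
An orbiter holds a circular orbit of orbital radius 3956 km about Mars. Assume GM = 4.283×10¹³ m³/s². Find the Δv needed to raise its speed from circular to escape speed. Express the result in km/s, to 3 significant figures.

r = 3956 km = 3.956×10⁶ m.
Circular speed v_c = √(μ/r) = 3290 m/s.
Escape speed v_esc = √(2μ/r) = √2 × v_c = 4653 m/s.
Δv = v_esc − v_c = 1363 m/s = 1.363 km/s.

Δv ≈ 1.36 km/s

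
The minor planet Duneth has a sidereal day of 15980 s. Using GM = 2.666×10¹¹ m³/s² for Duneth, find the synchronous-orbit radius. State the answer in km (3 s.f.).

A synchronous orbit has period T, so by Kepler's third law a = (μT²/4π²)^(1/3).
μT²/4π² = 2.666×10¹¹ × (1.598×10⁴)² / 39.48 = 1.724×10¹⁸ m³.
a = 1.199×10⁶ m = 1199.2 km.

r_sync ≈ 1200 km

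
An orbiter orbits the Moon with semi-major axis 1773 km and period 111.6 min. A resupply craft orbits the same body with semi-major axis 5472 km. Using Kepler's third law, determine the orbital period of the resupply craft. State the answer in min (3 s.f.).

Kepler's third law: T² ∝ a³, so T₂ = T₁ (a₂/a₁)^(3/2).
a₂/a₁ = 3.086, (a₂/a₁)^(3/2) = 5.422.
T₂ = 111.6 × 5.422 = 605.1 min.

T₂ ≈ 605 min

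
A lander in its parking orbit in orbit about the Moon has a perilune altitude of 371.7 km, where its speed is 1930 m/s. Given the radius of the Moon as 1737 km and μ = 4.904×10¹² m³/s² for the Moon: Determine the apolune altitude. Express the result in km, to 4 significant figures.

r_p = 1737 + 371.7 = 2108.7 km = 2.109×10⁶ m.
Specific energy ε = v²/2 − μ/r = -4.632×10⁵ J/kg, so a = −μ/(2ε) = 5.294×10⁶ m.
The apsides satisfy r_p + r_a = 2a, so the apolune radius is 2a − r_p = 8.480×10⁶ m = 8479.6 km.
Apolune altitude = 8479.6 − 1737 = 6742.6 km.

apolune altitude ≈ 6743 km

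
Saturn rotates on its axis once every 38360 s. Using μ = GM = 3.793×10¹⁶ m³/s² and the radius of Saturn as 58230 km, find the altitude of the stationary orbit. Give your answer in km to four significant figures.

A synchronous orbit has period T, so by Kepler's third law a = (μT²/4π²)^(1/3).
μT²/4π² = 3.793×10¹⁶ × (3.836×10⁴)² / 39.48 = 1.414×10²⁴ m³.
a = 1.122×10⁸ m = 1.1223×10⁵ km.
Altitude h = a − R = 1.1223×10⁵ − 58230 = 54005 km.

h_sync ≈ 54000 km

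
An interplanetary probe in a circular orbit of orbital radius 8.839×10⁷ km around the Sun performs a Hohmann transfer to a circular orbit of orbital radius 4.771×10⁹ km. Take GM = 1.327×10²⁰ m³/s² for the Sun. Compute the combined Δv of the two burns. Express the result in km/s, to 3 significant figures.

Δv_total ≈ 19.8 km/s

r₁ = 8.839×10⁷ km = 8.839×10¹⁰ m.
r₂ = 4.771×10⁹ km = 4.771×10¹² m.
Transfer ellipse a_t = (r₁ + r₂)/2 = 2.430×10¹² m.
At r₁: circular v_c1 = √(μ/r₁) = 38750 m/s; transfer-perihelion v_p = √[μ(2/r₁ − 1/a_t)] = 54300 m/s.
Δv₁ = v_p − v_c1 = 15550 m/s.
At r₂: circular v_c2 = √(μ/r₂) = 5274 m/s; transfer-aphelion v_a = √[μ(2/r₂ − 1/a_t)] = 1006 m/s.
Δv₂ = v_c2 − v_a = 4268 m/s.
Total Δv = Δv₁ + Δv₂ = 19820 m/s = 19.82 km/s.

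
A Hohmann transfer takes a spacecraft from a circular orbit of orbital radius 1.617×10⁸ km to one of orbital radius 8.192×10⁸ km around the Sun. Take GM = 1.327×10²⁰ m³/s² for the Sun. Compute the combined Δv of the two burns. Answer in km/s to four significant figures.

r₁ = 1.617×10⁸ km = 1.617×10¹¹ m.
r₂ = 8.192×10⁸ km = 8.192×10¹¹ m.
Transfer ellipse a_t = (r₁ + r₂)/2 = 4.904×10¹¹ m.
At r₁: circular v_c1 = √(μ/r₁) = 28650 m/s; transfer-perihelion v_p = √[μ(2/r₁ − 1/a_t)] = 37020 m/s.
Δv₁ = v_p − v_c1 = 8376 m/s.
At r₂: circular v_c2 = √(μ/r₂) = 12730 m/s; transfer-aphelion v_a = √[μ(2/r₂ − 1/a_t)] = 7308 m/s.
Δv₂ = v_c2 − v_a = 5419 m/s.
Total Δv = Δv₁ + Δv₂ = 13800 m/s = 13.80 km/s.

Δv_total ≈ 13.80 km/s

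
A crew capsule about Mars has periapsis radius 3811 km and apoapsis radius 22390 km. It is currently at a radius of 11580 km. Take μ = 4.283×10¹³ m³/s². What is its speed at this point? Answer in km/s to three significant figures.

Semi-major axis a = (r_p + r_a)/2 = 13100 km = 1.310×10⁷ m.
Vis-viva: v² = μ(2/r − 1/a) = 4.283×10¹³ × (1.727×10⁻⁷ − 7.633×10⁻⁸) = 4.128×10⁶ m²/s².
v = 2032 m/s = 2.032 km/s.

v ≈ 2.03 km/s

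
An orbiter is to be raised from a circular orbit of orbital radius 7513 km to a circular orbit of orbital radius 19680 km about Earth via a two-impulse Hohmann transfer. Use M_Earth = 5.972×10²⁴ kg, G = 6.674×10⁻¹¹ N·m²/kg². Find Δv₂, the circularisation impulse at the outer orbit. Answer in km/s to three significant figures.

μ = GM = 6.674×10⁻¹¹ × 5.972×10²⁴ = 3.986×10¹⁴ m³/s².
r₁ = 7513 km = 7.513×10⁶ m.
r₂ = 19680 km = 1.968×10⁷ m.
Transfer ellipse a_t = (r₁ + r₂)/2 = 1.360×10⁷ m.
At r₁: circular v_c1 = √(μ/r₁) = 7284 m/s; transfer-perigee v_p = √[μ(2/r₁ − 1/a_t)] = 8763 m/s.
At r₂: circular v_c2 = √(μ/r₂) = 4500 m/s; transfer-apogee v_a = √[μ(2/r₂ − 1/a_t)] = 3345 m/s.
Δv₂ = v_c2 − v_a = 1155 m/s.
= 1.155 km/s.

Δv ≈ 1.16 km/s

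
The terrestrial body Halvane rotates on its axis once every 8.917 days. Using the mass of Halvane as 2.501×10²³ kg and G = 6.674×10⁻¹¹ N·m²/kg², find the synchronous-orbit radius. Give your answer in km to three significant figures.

μ = GM = 6.674×10⁻¹¹ × 2.501×10²³ = 1.669×10¹³ m³/s².
T = 8.917 days = 7.704×10⁵ s.
A synchronous orbit has period T, so by Kepler's third law a = (μT²/4π²)^(1/3).
μT²/4π² = 1.669×10¹³ × (7.704×10⁵)² / 39.48 = 2.510×10²³ m³.
a = 6.308×10⁷ m = 63077 km.

r_sync ≈ 63100 km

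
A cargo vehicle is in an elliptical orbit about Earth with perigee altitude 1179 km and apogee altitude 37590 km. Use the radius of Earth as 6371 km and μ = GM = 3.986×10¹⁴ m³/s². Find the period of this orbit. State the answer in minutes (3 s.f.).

r_p = 6371 + 1179 = 7550.0 km = 7.5500×10⁶ m.
r_a = 6371 + 37590 = 43961 km = 4.3961×10⁷ m.
Semi-major axis a = (r_p + r_a)/2 = (7550.0 + 43961)/2 = 25756 km = 2.576×10⁷ m.
By Kepler's third law T = 2π√(a³/μ) = 2π × 6.547×10³ = 4.114×10⁴ s.
= 685.6 minutes.

T ≈ 686 minutes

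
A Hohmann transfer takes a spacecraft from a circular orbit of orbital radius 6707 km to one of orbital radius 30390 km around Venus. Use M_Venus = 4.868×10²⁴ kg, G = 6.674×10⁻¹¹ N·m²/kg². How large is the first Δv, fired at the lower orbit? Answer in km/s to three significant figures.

Δv ≈ 1.95 km/s

μ = GM = 6.674×10⁻¹¹ × 4.868×10²⁴ = 3.249×10¹⁴ m³/s².
r₁ = 6707 km = 6.707×10⁶ m.
r₂ = 30390 km = 3.039×10⁷ m.
Transfer ellipse a_t = (r₁ + r₂)/2 = 1.855×10⁷ m.
At r₁: circular v_c1 = √(μ/r₁) = 6960 m/s; transfer-periapsis v_p = √[μ(2/r₁ − 1/a_t)] = 8909 m/s.
Δv₁ = v_p − v_c1 = 1949 m/s.
= 1.949 km/s.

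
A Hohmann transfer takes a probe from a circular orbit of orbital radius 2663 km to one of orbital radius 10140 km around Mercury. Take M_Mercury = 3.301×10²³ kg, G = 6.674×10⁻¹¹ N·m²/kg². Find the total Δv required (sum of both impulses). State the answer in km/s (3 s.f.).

Δv_total ≈ 1.27 km/s

μ = GM = 6.674×10⁻¹¹ × 3.301×10²³ = 2.203×10¹³ m³/s².
r₁ = 2663 km = 2.663×10⁶ m.
r₂ = 10140 km = 1.014×10⁷ m.
Transfer ellipse a_t = (r₁ + r₂)/2 = 6.402×10⁶ m.
At r₁: circular v_c1 = √(μ/r₁) = 2876 m/s; transfer-periherm v_p = √[μ(2/r₁ − 1/a_t)] = 3620 m/s.
Δv₁ = v_p − v_c1 = 743.7 m/s.
At r₂: circular v_c2 = √(μ/r₂) = 1474 m/s; transfer-apoherm v_a = √[μ(2/r₂ − 1/a_t)] = 950.7 m/s.
Δv₂ = v_c2 − v_a = 523.3 m/s.
Total Δv = Δv₁ + Δv₂ = 1267 m/s = 1.267 km/s.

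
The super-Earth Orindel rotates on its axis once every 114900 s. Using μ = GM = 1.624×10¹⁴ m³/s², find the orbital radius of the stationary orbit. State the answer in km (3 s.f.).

r_sync ≈ 37900 km

A synchronous orbit has period T, so by Kepler's third law a = (μT²/4π²)^(1/3).
μT²/4π² = 1.624×10¹⁴ × (1.149×10⁵)² / 39.48 = 5.431×10²² m³.
a = 3.787×10⁷ m = 37869 km.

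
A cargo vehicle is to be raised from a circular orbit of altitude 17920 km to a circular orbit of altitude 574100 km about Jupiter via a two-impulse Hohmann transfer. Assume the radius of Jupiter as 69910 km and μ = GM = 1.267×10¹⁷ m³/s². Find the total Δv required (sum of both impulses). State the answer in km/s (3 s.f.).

Δv_total ≈ 19.6 km/s

r₁ = 69910 + 17920 = 87830 km = 8.7830×10⁷ m.
r₂ = 69910 + 574100 = 644010 km = 6.4401×10⁸ m.
Transfer ellipse a_t = (r₁ + r₂)/2 = 3.659×10⁸ m.
At r₁: circular v_c1 = √(μ/r₁) = 37980 m/s; transfer-perijove v_p = √[μ(2/r₁ − 1/a_t)] = 50390 m/s.
Δv₁ = v_p − v_c1 = 12410 m/s.
At r₂: circular v_c2 = √(μ/r₂) = 14030 m/s; transfer-apojove v_a = √[μ(2/r₂ − 1/a_t)] = 6872 m/s.
Δv₂ = v_c2 − v_a = 7154 m/s.
Total Δv = Δv₁ + Δv₂ = 19560 m/s = 19.56 km/s.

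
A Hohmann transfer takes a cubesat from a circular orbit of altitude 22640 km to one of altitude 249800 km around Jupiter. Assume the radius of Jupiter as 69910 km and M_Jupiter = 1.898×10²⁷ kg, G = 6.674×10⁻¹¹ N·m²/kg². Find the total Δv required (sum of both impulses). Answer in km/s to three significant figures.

Δv_total ≈ 15.6 km/s

μ = GM = 6.674×10⁻¹¹ × 1.898×10²⁷ = 1.267×10¹⁷ m³/s².
r₁ = 69910 + 22640 = 92550 km = 9.2550×10⁷ m.
r₂ = 69910 + 249800 = 319710 km = 3.1971×10⁸ m.
Transfer ellipse a_t = (r₁ + r₂)/2 = 2.061×10⁸ m.
At r₁: circular v_c1 = √(μ/r₁) = 37000 m/s; transfer-perijove v_p = √[μ(2/r₁ − 1/a_t)] = 46070 m/s.
Δv₁ = v_p − v_c1 = 9079 m/s.
At r₂: circular v_c2 = √(μ/r₂) = 19910 m/s; transfer-apojove v_a = √[μ(2/r₂ − 1/a_t)] = 13340 m/s.
Δv₂ = v_c2 − v_a = 6567 m/s.
Total Δv = Δv₁ + Δv₂ = 15650 m/s = 15.65 km/s.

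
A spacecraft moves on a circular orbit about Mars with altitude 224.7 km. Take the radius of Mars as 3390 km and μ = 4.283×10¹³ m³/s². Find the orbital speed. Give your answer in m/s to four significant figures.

v ≈ 3442 m/s

r = 3390 + 224.7 = 3614.7 km = 3.6147×10⁶ m.
For a circular orbit v = √(μ/r) = √(4.283×10¹³ / 3.615×10⁶) = √(1.185×10⁷) = 3442 m/s.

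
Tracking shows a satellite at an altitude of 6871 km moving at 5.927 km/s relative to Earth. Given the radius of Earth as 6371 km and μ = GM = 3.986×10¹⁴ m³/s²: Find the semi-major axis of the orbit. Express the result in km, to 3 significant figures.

r = 6371 + 6871 = 13242 km = 1.324×10⁷ m.
Vis-viva rearranged: 1/a = 2/r − v²/μ = 1.510×10⁻⁷ − 8.813×10⁻⁸ = 6.290×10⁻⁸ m⁻¹.
a = 1.590×10⁷ m = 15898 km.

a ≈ 15900 km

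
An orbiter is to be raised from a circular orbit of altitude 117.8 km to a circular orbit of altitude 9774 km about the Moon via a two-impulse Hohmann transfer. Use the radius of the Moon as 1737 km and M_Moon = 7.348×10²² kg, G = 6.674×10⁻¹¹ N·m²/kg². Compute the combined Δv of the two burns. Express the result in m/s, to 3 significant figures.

Δv_total ≈ 817 m/s

μ = GM = 6.674×10⁻¹¹ × 7.348×10²² = 4.904×10¹² m³/s².
r₁ = 1737 + 117.8 = 1854.8 km = 1.8548×10⁶ m.
r₂ = 1737 + 9774 = 11511 km = 1.1511×10⁷ m.
Transfer ellipse a_t = (r₁ + r₂)/2 = 6.683×10⁶ m.
At r₁: circular v_c1 = √(μ/r₁) = 1626 m/s; transfer-perilune v_p = √[μ(2/r₁ − 1/a_t)] = 2134 m/s.
Δv₁ = v_p − v_c1 = 508.0 m/s.
At r₂: circular v_c2 = √(μ/r₂) = 652.7 m/s; transfer-apolune v_a = √[μ(2/r₂ − 1/a_t)] = 343.9 m/s.
Δv₂ = v_c2 − v_a = 308.8 m/s.
Total Δv = Δv₁ + Δv₂ = 816.9 m/s.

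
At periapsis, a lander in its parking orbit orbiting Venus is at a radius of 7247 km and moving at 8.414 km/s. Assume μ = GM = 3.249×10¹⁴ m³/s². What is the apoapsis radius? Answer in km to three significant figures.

apoapsis radius ≈ 27200 km

r_p = 7.247×10⁶ m.
Specific energy ε = v²/2 − μ/r = -9.435×10⁶ J/kg, so a = −μ/(2ε) = 1.722×10⁷ m.
The apsides satisfy r_p + r_a = 2a, so the apoapsis radius is 2a − r_p = 2.719×10⁷ m = 27190 km.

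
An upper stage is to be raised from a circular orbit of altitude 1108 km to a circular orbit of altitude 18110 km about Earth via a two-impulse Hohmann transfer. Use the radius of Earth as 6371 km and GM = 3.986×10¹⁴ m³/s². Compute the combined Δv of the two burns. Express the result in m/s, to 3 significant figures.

Δv_total ≈ 3010 m/s

r₁ = 6371 + 1108 = 7479.0 km = 7.4790×10⁶ m.
r₂ = 6371 + 18110 = 24481 km = 2.4481×10⁷ m.
Transfer ellipse a_t = (r₁ + r₂)/2 = 1.598×10⁷ m.
At r₁: circular v_c1 = √(μ/r₁) = 7300 m/s; transfer-perigee v_p = √[μ(2/r₁ − 1/a_t)] = 9036 m/s.
Δv₁ = v_p − v_c1 = 1736 m/s.
At r₂: circular v_c2 = √(μ/r₂) = 4035 m/s; transfer-apogee v_a = √[μ(2/r₂ − 1/a_t)] = 2760 m/s.
Δv₂ = v_c2 − v_a = 1275 m/s.
Total Δv = Δv₁ + Δv₂ = 3010 m/s.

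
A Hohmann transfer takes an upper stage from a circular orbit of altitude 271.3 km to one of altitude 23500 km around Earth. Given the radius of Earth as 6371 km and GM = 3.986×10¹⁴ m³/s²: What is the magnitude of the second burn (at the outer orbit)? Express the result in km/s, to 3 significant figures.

r₁ = 6371 + 271.3 = 6642.3 km = 6.6423×10⁶ m.
r₂ = 6371 + 23500 = 29871 km = 2.9871×10⁷ m.
Transfer ellipse a_t = (r₁ + r₂)/2 = 1.826×10⁷ m.
At r₁: circular v_c1 = √(μ/r₁) = 7747 m/s; transfer-perigee v_p = √[μ(2/r₁ − 1/a_t)] = 9909 m/s.
At r₂: circular v_c2 = √(μ/r₂) = 3653 m/s; transfer-apogee v_a = √[μ(2/r₂ − 1/a_t)] = 2203 m/s.
Δv₂ = v_c2 − v_a = 1450 m/s.
= 1.450 km/s.

Δv ≈ 1.45 km/s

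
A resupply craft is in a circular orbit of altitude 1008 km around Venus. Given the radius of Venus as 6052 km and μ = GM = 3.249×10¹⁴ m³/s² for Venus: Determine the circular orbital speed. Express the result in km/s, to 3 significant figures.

v ≈ 6.78 km/s

r = 6052 + 1008 = 7060.0 km = 7.0600×10⁶ m.
For a circular orbit v = √(μ/r) = √(3.249×10¹⁴ / 7.060×10⁶) = √(4.602×10⁷) = 6784 m/s.
That is 6.784 km/s.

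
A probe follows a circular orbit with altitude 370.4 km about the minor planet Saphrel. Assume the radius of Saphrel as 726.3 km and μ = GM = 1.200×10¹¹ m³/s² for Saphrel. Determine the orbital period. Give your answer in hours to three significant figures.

T ≈ 5.79 hours

r = 726.3 + 370.4 = 1096.7 km = 1.0967×10⁶ m.
Kepler's third law: T = 2π√(r³/μ) = 2π√((1.097×10⁶)³ / 1.200×10¹¹).
r³/μ = 1.099×10⁷ s², so T = 2π × 3.315×10³ = 2.083×10⁴ s.
Converting: 2.083×10⁴ s ÷ 3600 = 5.787 hours.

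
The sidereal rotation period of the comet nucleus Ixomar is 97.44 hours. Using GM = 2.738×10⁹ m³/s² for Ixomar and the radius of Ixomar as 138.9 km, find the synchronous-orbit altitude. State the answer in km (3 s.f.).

h_sync ≈ 1900 km

T = 97.44 hours = 3.508×10⁵ s.
A synchronous orbit has period T, so by Kepler's third law a = (μT²/4π²)^(1/3).
μT²/4π² = 2.738×10⁹ × (3.508×10⁵)² / 39.48 = 8.534×10¹⁸ m³.
a = 2.044×10⁶ m = 2043.5 km.
Altitude h = a − R = 2043.5 − 138.9 = 1904.6 km.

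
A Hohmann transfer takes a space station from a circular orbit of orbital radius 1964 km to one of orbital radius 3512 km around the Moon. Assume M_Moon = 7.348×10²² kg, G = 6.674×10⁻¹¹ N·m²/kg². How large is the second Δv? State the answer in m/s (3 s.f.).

Δv ≈ 181 m/s

μ = GM = 6.674×10⁻¹¹ × 7.348×10²² = 4.904×10¹² m³/s².
r₁ = 1964 km = 1.964×10⁶ m.
r₂ = 3512 km = 3.512×10⁶ m.
Transfer ellipse a_t = (r₁ + r₂)/2 = 2.738×10⁶ m.
At r₁: circular v_c1 = √(μ/r₁) = 1580 m/s; transfer-perilune v_p = √[μ(2/r₁ − 1/a_t)] = 1790 m/s.
At r₂: circular v_c2 = √(μ/r₂) = 1182 m/s; transfer-apolune v_a = √[μ(2/r₂ − 1/a_t)] = 1001 m/s.
Δv₂ = v_c2 − v_a = 180.9 m/s.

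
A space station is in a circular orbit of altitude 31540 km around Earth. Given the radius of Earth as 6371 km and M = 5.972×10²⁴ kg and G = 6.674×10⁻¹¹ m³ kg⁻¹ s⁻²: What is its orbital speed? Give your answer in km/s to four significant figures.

v ≈ 3.242 km/s

μ = GM = 6.674×10⁻¹¹ × 5.972×10²⁴ = 3.986×10¹⁴ m³/s².
r = 6371 + 31540 = 37911 km = 3.7911×10⁷ m.
For a circular orbit v = √(μ/r) = √(3.986×10¹⁴ / 3.791×10⁷) = √(1.051×10⁷) = 3242 m/s.
That is 3.242 km/s.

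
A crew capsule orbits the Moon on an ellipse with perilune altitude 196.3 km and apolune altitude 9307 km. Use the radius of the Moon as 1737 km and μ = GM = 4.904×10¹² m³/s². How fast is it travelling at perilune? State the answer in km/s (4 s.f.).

v ≈ 2.078 km/s

r_p = 1737 + 196.3 = 1933.3 km = 1.9333×10⁶ m.
r_a = 1737 + 9307 = 11044 km = 1.1044×10⁷ m.
Semi-major axis a = (r_p + r_a)/2 = 6488.6 km = 6.489×10⁶ m.
Vis-viva: v² = μ(2/r − 1/a) = 4.904×10¹² × (1.035×10⁻⁶ − 1.541×10⁻⁷) = 4.317×10⁶ m²/s².
v = 2078 m/s = 2.078 km/s.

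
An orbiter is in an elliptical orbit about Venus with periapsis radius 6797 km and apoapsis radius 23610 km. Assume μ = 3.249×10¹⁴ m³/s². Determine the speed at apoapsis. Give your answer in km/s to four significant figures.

Semi-major axis a = (r_p + r_a)/2 = 15204 km = 1.520×10⁷ m.
Vis-viva: v² = μ(2/r − 1/a) = 3.249×10¹⁴ × (8.471×10⁻⁸ − 6.577×10⁻⁸) = 6.152×10⁶ m²/s².
v = 2480 m/s = 2.480 km/s.

v ≈ 2.480 km/s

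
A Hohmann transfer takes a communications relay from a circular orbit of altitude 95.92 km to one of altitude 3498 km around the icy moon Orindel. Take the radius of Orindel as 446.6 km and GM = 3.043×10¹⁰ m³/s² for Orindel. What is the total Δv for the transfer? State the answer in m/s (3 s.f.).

Δv_total ≈ 122 m/s

r₁ = 446.6 + 95.92 = 542.52 km = 5.4252×10⁵ m.
r₂ = 446.6 + 3498 = 3944.6 km = 3.9446×10⁶ m.
Transfer ellipse a_t = (r₁ + r₂)/2 = 2.244×10⁶ m.
At r₁: circular v_c1 = √(μ/r₁) = 236.8 m/s; transfer-periapsis v_p = √[μ(2/r₁ − 1/a_t)] = 314.0 m/s.
Δv₁ = v_p − v_c1 = 77.20 m/s.
At r₂: circular v_c2 = √(μ/r₂) = 87.83 m/s; transfer-apoapsis v_a = √[μ(2/r₂ − 1/a_t)] = 43.19 m/s.
Δv₂ = v_c2 − v_a = 44.64 m/s.
Total Δv = Δv₁ + Δv₂ = 121.8 m/s.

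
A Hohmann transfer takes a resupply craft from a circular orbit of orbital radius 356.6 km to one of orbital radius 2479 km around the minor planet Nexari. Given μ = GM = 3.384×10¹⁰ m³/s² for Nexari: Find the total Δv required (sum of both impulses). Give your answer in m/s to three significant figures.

r₁ = 356.6 km = 3.566×10⁵ m.
r₂ = 2479 km = 2.479×10⁶ m.
Transfer ellipse a_t = (r₁ + r₂)/2 = 1.418×10⁶ m.
At r₁: circular v_c1 = √(μ/r₁) = 308.1 m/s; transfer-periapsis v_p = √[μ(2/r₁ − 1/a_t)] = 407.3 m/s.
Δv₁ = v_p − v_c1 = 99.29 m/s.
At r₂: circular v_c2 = √(μ/r₂) = 116.8 m/s; transfer-apoapsis v_a = √[μ(2/r₂ − 1/a_t)] = 58.59 m/s.
Δv₂ = v_c2 − v_a = 58.24 m/s.
Total Δv = Δv₁ + Δv₂ = 157.5 m/s.

Δv_total ≈ 158 m/s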